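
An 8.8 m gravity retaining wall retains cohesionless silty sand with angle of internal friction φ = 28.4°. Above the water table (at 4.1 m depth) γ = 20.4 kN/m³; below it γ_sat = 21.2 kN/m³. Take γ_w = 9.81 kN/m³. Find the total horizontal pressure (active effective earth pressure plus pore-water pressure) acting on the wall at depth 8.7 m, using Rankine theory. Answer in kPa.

K_a = (1 − sin φ)/(1 + sin φ) = 0.3554.
γ' = 21.2 − 9.81 = 11.39 kN/m³.
Effective vertical stress at 8.7 m: σ'_v = 20.4×4.1 + 11.39×4.60 = 136.0 kPa.
σ'_h = K_a σ'_v = 0.3554 × 136.0 = 48.34 kPa; u = γ_w × 4.60 = 45.13 kPa.
Total σ_h = 48.34 + 45.13 = 93.47 kPa.

93.5 kPa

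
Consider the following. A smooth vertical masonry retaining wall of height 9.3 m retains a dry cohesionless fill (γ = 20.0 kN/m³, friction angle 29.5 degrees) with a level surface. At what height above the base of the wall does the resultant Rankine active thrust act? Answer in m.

K_a = 0.3401.
The pressure distribution is triangular, so the resultant acts at H/3 above the base = 9.3/3 = 3.100 m.

3.10 m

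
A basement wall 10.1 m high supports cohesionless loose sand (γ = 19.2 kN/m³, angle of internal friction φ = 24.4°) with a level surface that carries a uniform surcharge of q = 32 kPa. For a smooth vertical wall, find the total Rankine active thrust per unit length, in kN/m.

541 kN/m

K_a = tan²(45° − φ/2) = 0.4153.
Soil triangle: ½ K_a γ H² = 0.5×0.4153×19.2×10.1² = 406.7 kN/m.
Surcharge rectangle: K_a q H = 0.4153×32×10.1 = 134.2 kN/m.
Total = 406.7 + 134.2 = 541.0 kN/m.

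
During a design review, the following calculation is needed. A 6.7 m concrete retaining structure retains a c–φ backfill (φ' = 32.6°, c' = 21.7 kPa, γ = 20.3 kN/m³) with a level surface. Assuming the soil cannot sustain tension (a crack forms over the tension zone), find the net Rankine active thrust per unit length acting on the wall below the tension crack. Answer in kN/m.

K_a = 0.2997; √K_a = 0.5475.
Tension-crack depth z_c = 2c/(γ√K_a) = 2×21.7/(20.3×0.5475) = 3.905 m.
σ_a at base = K_a γ H − 2c√K_a = 0.2997×20.3×6.7 − 2×21.7×0.5475 = 17.01 kPa.
P_a = ½ × 17.01 × (H − z_c) = 0.5×17.01×2.795 = 23.77 kN/m.

23.8 kN/m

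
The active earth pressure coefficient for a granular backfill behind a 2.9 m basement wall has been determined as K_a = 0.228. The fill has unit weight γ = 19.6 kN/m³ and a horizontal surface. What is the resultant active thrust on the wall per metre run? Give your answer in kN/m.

P = ½ K_a γ H² = 0.5 × 0.228 × 19.6 × 2.9² = 18.79 kN/m.

18.8 kN/m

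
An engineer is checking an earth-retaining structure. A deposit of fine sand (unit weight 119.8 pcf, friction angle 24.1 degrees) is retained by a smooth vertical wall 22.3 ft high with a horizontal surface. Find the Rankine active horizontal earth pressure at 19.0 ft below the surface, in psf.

K_a = (1 − sin φ)/(1 + sin φ) = 0.4201.
σ_h = K_a γ z = 0.4201 × 119.8 × 19.0 = 956.3 psf.

956 psf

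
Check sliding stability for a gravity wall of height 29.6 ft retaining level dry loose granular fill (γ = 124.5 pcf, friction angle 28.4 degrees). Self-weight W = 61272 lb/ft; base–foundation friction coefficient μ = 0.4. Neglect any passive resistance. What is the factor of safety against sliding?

K_a = tan²(45° − 28.4°/2) = 0.3554.
P_a = ½K_aγH² = 0.5×0.3554×124.5×29.6² = 19380 lb/ft, acting at H/3 = 9.867 ft above the base.
FS_sliding = μW / P_a = 0.4×61272 / 19380 = 1.265.

1.26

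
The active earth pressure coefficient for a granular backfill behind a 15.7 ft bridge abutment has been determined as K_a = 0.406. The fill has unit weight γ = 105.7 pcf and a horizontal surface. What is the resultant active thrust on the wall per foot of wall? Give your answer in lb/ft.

P = ½ K_a γ H² = 0.5 × 0.406 × 105.7 × 15.7² = 5289 lb/ft.

5290 lb/ft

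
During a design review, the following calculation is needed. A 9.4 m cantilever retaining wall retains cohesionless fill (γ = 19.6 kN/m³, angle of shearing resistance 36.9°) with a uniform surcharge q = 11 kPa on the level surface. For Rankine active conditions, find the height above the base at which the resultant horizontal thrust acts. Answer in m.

3.30 m

K_a = 0.2497.
Triangular part P₁ = ½K_aγH² = 216.2 at H/3 = 3.133 m; rectangular part P₂ = K_a q H = 25.82 at H/2 = 4.700 m.
ȳ = (P₁·3.133 + P₂·4.700)/(P₁+P₂) = 3.300 m.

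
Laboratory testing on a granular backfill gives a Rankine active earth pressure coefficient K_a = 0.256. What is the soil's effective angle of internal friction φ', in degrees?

36.3°

K_a = tan²(45° − φ/2) ⇒ 45° − φ/2 = arctan(√0.256) = 26.84°.
φ = 2(45° − 26.84°) = 36.32°.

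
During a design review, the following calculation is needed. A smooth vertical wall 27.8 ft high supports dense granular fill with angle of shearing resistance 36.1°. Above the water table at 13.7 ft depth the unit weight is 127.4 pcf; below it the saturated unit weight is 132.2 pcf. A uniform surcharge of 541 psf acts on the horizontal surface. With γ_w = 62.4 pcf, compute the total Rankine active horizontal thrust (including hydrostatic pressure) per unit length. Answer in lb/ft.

K_a = tan²(45° − φ/2) = 0.2585.
γ' = 132.2 − 62.4 = 69.80 pcf. h₂ = H − d_w = 14.1 ft.
σ'_h: at surface K_a·q = 139.8; at WT K_a(q+γd_w) = 591.0; at base K_a(q+γd_w+γ'h₂) = 845.4 psf.
P₁ = ½(139.8+591.0)×13.7 = 5006; P₂ = ½(591.0+845.4)×14.1 = 10130; P_w = ½γ_w h₂² = 6203.
Total = 5006+10130+6203 = 21340 lb/ft.

21300 lb/ft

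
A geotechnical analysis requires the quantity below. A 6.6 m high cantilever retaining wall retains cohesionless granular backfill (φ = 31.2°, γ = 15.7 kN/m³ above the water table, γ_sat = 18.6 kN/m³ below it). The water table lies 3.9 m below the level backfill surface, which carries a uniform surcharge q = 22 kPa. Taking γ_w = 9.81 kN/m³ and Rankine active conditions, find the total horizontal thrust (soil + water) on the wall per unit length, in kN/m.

K_a = tan²(45° − φ/2) = 0.3175.
γ' = 18.6 − 9.81 = 8.790 kN/m³. h₂ = H − d_w = 2.7 m.
σ'_h: at surface K_a·q = 6.985; at WT K_a(q+γd_w) = 26.43; at base K_a(q+γd_w+γ'h₂) = 33.96 kPa.
P₁ = ½(6.985+26.43)×3.9 = 65.15; P₂ = ½(26.43+33.96)×2.7 = 81.52; P_w = ½γ_w h₂² = 35.76.
Total = 65.15+81.52+35.76 = 182.4 kN/m.

182 kN/m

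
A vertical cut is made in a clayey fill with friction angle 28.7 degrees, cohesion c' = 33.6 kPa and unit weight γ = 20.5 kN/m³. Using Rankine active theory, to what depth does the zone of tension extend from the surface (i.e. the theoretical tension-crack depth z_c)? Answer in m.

K_a = tan²(45° − 28.7°/2) = 0.3511; √K_a = 0.5926.
The active pressure is zero where K_a γ z = 2c√K_a, so z_c = 2c/(γ√K_a) = 2×33.6/(20.5×0.5926) = 5.532 m.

5.53 m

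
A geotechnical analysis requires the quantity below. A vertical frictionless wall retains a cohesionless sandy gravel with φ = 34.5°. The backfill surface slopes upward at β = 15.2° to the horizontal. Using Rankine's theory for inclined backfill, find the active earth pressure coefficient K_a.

0.305

K_a = cos β · (cos β − √(cos²β − cos²φ)) / (cos β + √(cos²β − cos²φ)).
cos β = 0.9650, cos φ = 0.8241, √(cos²β − cos²φ) = 0.5021.
K_a = 0.9650 × (0.9650 − 0.5021)/(0.9650 + 0.5021) = 0.3045.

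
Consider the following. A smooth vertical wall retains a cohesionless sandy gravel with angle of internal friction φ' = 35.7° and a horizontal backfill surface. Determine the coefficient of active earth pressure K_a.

0.263

K_a = tan²(45° − φ/2) = tan²(27.15°) = 0.2630.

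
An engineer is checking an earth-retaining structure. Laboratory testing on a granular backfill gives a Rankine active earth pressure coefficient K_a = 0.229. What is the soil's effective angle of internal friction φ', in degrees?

38.9°

K_a = tan²(45° − φ/2) ⇒ 45° − φ/2 = arctan(√0.229) = 25.57°.
φ = 2(45° − 25.57°) = 38.85°.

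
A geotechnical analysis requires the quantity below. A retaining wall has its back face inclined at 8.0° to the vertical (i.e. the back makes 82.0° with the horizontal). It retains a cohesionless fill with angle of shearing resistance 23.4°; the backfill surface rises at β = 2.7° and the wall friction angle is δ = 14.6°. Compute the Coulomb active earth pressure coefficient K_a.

0.465

K_a = sin²(α+φ) / [sin²α · sin(α−δ) · (1 + √{sin(φ+δ)sin(φ−β) / (sin(α−δ)sin(α+β))})²].
With α = 82.0°, φ = 23.4°, δ = 14.6°, β = 2.7°: K_a = 0.4646.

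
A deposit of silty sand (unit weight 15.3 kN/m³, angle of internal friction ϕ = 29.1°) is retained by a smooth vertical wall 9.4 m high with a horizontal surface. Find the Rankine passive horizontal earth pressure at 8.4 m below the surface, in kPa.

372 kPa

K_p = (1 + sin φ)/(1 − sin φ) = 2.894.
σ_h = K_p γ z = 2.894 × 15.3 × 8.4 = 371.9 kPa.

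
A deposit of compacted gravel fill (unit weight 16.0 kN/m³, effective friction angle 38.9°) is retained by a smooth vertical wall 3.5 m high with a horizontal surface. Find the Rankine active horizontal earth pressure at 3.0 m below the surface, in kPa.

11.0 kPa

K_a = (1 − sin φ)/(1 + sin φ) = 0.2285.
σ_h = K_a γ z = 0.2285 × 16.0 × 3.0 = 10.97 kPa.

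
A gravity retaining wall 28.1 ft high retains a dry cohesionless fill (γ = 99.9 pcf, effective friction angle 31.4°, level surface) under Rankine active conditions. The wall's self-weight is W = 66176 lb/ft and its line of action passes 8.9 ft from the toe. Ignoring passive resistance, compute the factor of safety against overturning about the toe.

K_a = tan²(45° − 31.4°/2) = 0.3149.
P_a = ½K_aγH² = 0.5×0.3149×99.9×28.1² = 12420 lb/ft, acting at H/3 = 9.367 ft above the base.
Overturning moment M_o = P_a × H/3 = 12420 × 9.367 = 116300.
Resisting moment M_r = W × 8.9 = 66176 × 8.9 = 589000.
FS_overturning = M_r/M_o = 589000/116300 = 5.062.

5.06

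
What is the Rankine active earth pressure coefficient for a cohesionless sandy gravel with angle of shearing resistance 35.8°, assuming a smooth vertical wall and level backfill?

0.262

K_a = (1 − sin φ)/(1 + sin φ) = (1 − sin 35.8°)/(1 + sin 35.8°) = 0.2619.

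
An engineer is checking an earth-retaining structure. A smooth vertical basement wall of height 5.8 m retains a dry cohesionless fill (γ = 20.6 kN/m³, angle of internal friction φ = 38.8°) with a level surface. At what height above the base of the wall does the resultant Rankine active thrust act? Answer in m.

K_a = 0.2296.
The pressure distribution is triangular, so the resultant acts at H/3 above the base = 5.8/3 = 1.933 m.

1.93 m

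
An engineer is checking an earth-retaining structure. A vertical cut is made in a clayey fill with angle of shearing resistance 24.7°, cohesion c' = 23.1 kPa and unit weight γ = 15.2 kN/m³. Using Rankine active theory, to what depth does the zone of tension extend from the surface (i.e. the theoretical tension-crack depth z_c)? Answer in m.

K_a = tan²(45° − 24.7°/2) = 0.4106; √K_a = 0.6408.
The active pressure is zero where K_a γ z = 2c√K_a, so z_c = 2c/(γ√K_a) = 2×23.1/(15.2×0.6408) = 4.744 m.

4.74 m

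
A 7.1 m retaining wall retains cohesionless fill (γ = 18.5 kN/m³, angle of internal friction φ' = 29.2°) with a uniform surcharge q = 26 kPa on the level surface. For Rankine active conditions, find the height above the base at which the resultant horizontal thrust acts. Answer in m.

K_a = 0.3442.
Triangular part P₁ = ½K_aγH² = 160.5 at H/3 = 2.367 m; rectangular part P₂ = K_a q H = 63.54 at H/2 = 3.550 m.
ȳ = (P₁·2.367 + P₂·3.550)/(P₁+P₂) = 2.702 m.

2.70 m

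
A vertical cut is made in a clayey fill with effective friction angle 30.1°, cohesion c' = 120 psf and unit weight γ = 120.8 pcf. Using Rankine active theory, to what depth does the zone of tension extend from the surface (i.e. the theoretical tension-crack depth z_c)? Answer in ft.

3.45 ft

K_a = tan²(45° − 30.1°/2) = 0.3320; √K_a = 0.5762.
The active pressure is zero where K_a γ z = 2c√K_a, so z_c = 2c/(γ√K_a) = 2×120/(120.8×0.5762) = 3.448 ft.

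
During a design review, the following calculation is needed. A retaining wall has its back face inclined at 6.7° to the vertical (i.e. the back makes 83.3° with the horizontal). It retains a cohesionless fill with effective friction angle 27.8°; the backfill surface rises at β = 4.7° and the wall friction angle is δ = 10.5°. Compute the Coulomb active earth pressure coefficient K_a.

K_a = sin²(α+φ) / [sin²α · sin(α−δ) · (1 + √{sin(φ+δ)sin(φ−β) / (sin(α−δ)sin(α+β))})²].
With α = 83.3°, φ = 27.8°, δ = 10.5°, β = 4.7°: K_a = 0.4080.

0.408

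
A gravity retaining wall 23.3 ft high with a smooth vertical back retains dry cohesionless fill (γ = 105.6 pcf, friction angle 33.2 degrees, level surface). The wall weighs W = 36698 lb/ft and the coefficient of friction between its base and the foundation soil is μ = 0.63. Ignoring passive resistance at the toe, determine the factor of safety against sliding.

2.76

K_a = tan²(45° − 33.2°/2) = 0.2924.
P_a = ½K_aγH² = 0.5×0.2924×105.6×23.3² = 8380 lb/ft, acting at H/3 = 7.767 ft above the base.
FS_sliding = μW / P_a = 0.63×36698 / 8380 = 2.759.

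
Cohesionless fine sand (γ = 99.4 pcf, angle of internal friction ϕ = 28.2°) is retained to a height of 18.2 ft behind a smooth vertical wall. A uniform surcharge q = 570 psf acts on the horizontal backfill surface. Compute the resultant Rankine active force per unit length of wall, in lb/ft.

9610 lb/ft

K_a = tan²(45° − φ/2) = 0.3582.
Soil triangle: ½ K_a γ H² = 0.5×0.3582×99.4×18.2² = 5897 lb/ft.
Surcharge rectangle: K_a q H = 0.3582×570×18.2 = 3716 lb/ft.
Total = 5897 + 3716 = 9613 lb/ft.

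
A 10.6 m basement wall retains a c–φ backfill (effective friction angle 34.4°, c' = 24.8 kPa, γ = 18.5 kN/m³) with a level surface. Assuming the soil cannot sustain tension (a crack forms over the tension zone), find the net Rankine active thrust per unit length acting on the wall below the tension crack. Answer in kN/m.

K_a = 0.2780; √K_a = 0.5272.
Tension-crack depth z_c = 2c/(γ√K_a) = 2×24.8/(18.5×0.5272) = 5.085 m.
σ_a at base = K_a γ H − 2c√K_a = 0.2780×18.5×10.6 − 2×24.8×0.5272 = 28.36 kPa.
P_a = ½ × 28.36 × (H − z_c) = 0.5×28.36×5.515 = 78.20 kN/m.

78.2 kN/m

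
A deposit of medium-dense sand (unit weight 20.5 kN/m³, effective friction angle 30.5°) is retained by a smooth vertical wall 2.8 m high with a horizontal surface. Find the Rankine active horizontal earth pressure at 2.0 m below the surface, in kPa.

K_a = (1 − sin φ)/(1 + sin φ) = 0.3267.
σ_h = K_a γ z = 0.3267 × 20.5 × 2.0 = 13.39 kPa.

13.4 kPa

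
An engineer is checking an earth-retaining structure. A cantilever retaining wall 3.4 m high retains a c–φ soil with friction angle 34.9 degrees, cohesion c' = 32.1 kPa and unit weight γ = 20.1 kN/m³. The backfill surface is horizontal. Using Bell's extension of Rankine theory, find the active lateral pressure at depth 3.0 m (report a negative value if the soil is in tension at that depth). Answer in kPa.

K_a = (1 − sin φ)/(1 + sin φ) = 0.2721.
σ_a = K_a γ z − 2c√K_a = 0.2721×20.1×3.0 − 2×32.1×0.5217 = -17.08 kPa.

-17.1 kPa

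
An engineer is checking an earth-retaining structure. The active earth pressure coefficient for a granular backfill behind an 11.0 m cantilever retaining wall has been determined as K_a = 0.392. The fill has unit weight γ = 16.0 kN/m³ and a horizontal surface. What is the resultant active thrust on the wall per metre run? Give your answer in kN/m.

379 kN/m

P = ½ K_a γ H² = 0.5 × 0.392 × 16.0 × 11.0² = 379.5 kN/m.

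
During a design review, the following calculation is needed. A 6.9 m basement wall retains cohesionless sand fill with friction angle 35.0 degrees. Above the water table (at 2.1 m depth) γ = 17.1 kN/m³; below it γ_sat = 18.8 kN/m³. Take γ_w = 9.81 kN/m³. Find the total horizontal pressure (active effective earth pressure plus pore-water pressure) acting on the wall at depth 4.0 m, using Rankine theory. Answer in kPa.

33.0 kPa

K_a = (1 − sin φ)/(1 + sin φ) = 0.2710.
γ' = 18.8 − 9.81 = 8.990 kN/m³.
Effective vertical stress at 4.0 m: σ'_v = 17.1×2.1 + 8.990×1.90 = 52.99 kPa.
σ'_h = K_a σ'_v = 0.2710 × 52.99 = 14.36 kPa; u = γ_w × 1.90 = 18.64 kPa.
Total σ_h = 14.36 + 18.64 = 33.00 kPa.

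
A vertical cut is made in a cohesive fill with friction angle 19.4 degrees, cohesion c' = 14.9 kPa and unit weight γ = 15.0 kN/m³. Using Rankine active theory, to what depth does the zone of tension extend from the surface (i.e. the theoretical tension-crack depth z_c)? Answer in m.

2.81 m

K_a = tan²(45° − 19.4°/2) = 0.5013; √K_a = 0.7080.
The active pressure is zero where K_a γ z = 2c√K_a, so z_c = 2c/(γ√K_a) = 2×14.9/(15.0×0.7080) = 2.806 m.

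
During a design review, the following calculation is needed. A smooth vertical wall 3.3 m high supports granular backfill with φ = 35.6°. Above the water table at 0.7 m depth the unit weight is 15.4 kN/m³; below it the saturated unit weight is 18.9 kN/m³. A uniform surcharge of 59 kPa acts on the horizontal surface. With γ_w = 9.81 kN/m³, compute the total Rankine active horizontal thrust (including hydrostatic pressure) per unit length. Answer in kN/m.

K_a = tan²(45° − φ/2) = 0.2641.
γ' = 18.9 − 9.81 = 9.090 kN/m³. h₂ = H − d_w = 2.6 m.
σ'_h: at surface K_a·q = 15.58; at WT K_a(q+γd_w) = 18.43; at base K_a(q+γd_w+γ'h₂) = 24.67 kPa.
P₁ = ½(15.58+18.43)×0.7 = 11.90; P₂ = ½(18.43+24.67)×2.6 = 56.03; P_w = ½γ_w h₂² = 33.16.
Total = 11.90+56.03+33.16 = 101.1 kN/m.

101 kN/m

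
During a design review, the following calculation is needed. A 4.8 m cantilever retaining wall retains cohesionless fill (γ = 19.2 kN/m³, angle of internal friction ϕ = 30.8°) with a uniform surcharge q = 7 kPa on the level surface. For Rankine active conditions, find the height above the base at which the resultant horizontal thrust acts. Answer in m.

1.71 m

K_a = 0.3227.
Triangular part P₁ = ½K_aγH² = 71.38 at H/3 = 1.600 m; rectangular part P₂ = K_a q H = 10.84 at H/2 = 2.400 m.
ȳ = (P₁·1.600 + P₂·2.400)/(P₁+P₂) = 1.706 m.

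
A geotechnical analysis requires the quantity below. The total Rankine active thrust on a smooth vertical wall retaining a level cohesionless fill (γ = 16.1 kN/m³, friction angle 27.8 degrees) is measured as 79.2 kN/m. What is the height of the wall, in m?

K_a = 0.3639. P_a = ½ K_a γ H² ⇒ H = √(2P_a/(K_a γ)).
H = √(2×79.2/(0.3639×16.1)) = 5.200 m.

5.20 m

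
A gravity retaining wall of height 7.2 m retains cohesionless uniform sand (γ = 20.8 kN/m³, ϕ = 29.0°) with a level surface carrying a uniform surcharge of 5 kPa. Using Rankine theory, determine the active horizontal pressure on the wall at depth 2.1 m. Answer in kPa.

16.9 kPa

K_a = (1 − sin φ)/(1 + sin φ) = 0.3470.
σ_v = γz + q = 20.8 × 2.1 + 5 = 48.68 kPa.
σ_h = K_a σ_v = 0.3470 × 48.68 = 16.89 kPa.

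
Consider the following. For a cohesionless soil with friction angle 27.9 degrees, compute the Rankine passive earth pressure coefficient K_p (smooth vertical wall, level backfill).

2.76

K_p = (1 + sin φ)/(1 − sin φ) = tan²(45° + 27.9°/2) = 2.759.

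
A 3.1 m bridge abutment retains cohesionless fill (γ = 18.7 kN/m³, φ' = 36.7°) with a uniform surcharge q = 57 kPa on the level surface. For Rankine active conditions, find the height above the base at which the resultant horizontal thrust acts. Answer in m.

K_a = 0.2519.
Triangular part P₁ = ½K_aγH² = 22.63 at H/3 = 1.033 m; rectangular part P₂ = K_a q H = 44.50 at H/2 = 1.550 m.
ȳ = (P₁·1.033 + P₂·1.550)/(P₁+P₂) = 1.376 m.

1.38 m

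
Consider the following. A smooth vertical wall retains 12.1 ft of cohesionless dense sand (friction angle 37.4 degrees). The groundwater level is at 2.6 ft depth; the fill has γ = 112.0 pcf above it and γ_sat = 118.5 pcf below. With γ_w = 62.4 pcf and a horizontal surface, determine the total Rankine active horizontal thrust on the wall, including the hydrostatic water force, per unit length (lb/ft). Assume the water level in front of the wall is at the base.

K_a = tan²(45° − φ/2) = 0.2443.
γ' = 118.5 − 62.4 = 56.10 pcf. Depth below WT = 9.5 ft.
σ'_h at WT = K_a γ d_w = 71.13 psf; at base = 71.13 + K_a γ' × 9.5 = 201.3 psf.
P₁ (0–2.6 ft) = ½×71.13×2.6 = 92.47. P₂ (2.6–12.1 ft) = ½(71.13+201.3)×9.5 = 1294.
P_w = ½ γ_w h₂² = 0.5×62.4×9.5² = 2816. Total = 92.47+1294+2816 = 4202 lb/ft.

4200 lb/ft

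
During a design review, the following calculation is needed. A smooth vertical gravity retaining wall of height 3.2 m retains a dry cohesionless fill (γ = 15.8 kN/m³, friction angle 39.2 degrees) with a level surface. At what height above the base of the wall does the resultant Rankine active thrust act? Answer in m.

1.07 m

K_a = 0.2255.
The pressure distribution is triangular, so the resultant acts at H/3 above the base = 3.2/3 = 1.067 m.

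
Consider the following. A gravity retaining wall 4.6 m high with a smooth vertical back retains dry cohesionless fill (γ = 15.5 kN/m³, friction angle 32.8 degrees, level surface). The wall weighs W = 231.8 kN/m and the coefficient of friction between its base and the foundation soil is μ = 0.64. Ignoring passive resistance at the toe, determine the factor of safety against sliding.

3.04

K_a = tan²(45° − 32.8°/2) = 0.2973.
P_a = ½K_aγH² = 0.5×0.2973×15.5×4.6² = 48.75 kN/m, acting at H/3 = 1.533 m above the base.
FS_sliding = μW / P_a = 0.64×231.8 / 48.75 = 3.043.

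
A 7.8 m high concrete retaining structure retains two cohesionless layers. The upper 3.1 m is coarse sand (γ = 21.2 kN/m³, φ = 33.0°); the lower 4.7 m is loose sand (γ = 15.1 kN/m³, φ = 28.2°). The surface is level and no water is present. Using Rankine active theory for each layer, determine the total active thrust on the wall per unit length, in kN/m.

200 kN/m

K_a1 = tan²(45°−33.0°/2) = 0.2948; K_a2 = tan²(45°−28.2°/2) = 0.3582.
Layer 1: σ at base = K_a1 γ₁ h₁ = 19.37 kPa; P₁ = ½×19.37×3.1 = 30.03.
Layer 2: σ_v at top = γ₁h₁ = 65.72; σ_h top = K_a2×65.72 = 23.54; σ_h base = K_a2×(65.72+15.1×4.7) = 48.96.
P₂ = ½(23.54+48.96)×4.7 = 170.4. Total P_a = 30.03+170.4 = 200.4 kN/m.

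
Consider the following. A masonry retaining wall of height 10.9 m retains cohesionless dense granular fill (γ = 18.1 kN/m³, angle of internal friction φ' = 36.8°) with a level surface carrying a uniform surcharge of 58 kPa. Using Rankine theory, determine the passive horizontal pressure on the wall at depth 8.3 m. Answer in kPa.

K_p = (1 + sin φ)/(1 − sin φ) = 3.988.
σ_v = γz + q = 18.1 × 8.3 + 58 = 208.2 kPa.
σ_h = K_p σ_v = 3.988 × 208.2 = 830.4 kPa.

830 kPa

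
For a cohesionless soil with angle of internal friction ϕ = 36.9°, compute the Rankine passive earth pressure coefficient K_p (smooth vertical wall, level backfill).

K_p = (1 + sin φ)/(1 − sin φ) = tan²(45° + 36.9°/2) = 4.005.

4.01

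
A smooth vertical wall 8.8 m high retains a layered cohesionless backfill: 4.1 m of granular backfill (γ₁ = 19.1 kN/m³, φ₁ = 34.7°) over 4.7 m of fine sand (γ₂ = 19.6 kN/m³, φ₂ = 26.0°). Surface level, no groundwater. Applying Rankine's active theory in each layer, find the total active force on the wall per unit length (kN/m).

K_a1 = tan²(45°−34.7°/2) = 0.2745; K_a2 = tan²(45°−26.0°/2) = 0.3905.
Layer 1: σ at base = K_a1 γ₁ h₁ = 21.49 kPa; P₁ = ½×21.49×4.1 = 44.06.
Layer 2: σ_v at top = γ₁h₁ = 78.31; σ_h top = K_a2×78.31 = 30.58; σ_h base = K_a2×(78.31+19.6×4.7) = 66.55.
P₂ = ½(30.58+66.55)×4.7 = 228.2. Total P_a = 44.06+228.2 = 272.3 kN/m.

272 kN/m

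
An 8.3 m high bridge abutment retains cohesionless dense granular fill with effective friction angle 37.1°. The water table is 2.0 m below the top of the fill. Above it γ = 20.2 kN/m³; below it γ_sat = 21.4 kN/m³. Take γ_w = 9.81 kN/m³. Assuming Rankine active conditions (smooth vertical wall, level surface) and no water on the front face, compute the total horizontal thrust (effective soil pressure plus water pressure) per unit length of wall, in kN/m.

325 kN/m

K_a = tan²(45° − φ/2) = 0.2475.
γ' = 21.4 − 9.81 = 11.59 kN/m³. Depth below WT = 6.3 m.
σ'_h at WT = K_a γ d_w = 9.999 kPa; at base = 9.999 + K_a γ' × 6.3 = 28.07 kPa.
P₁ (0–2.0 m) = ½×9.999×2.0 = 9.999. P₂ (2.0–8.3 m) = ½(9.999+28.07)×6.3 = 119.9.
P_w = ½ γ_w h₂² = 0.5×9.81×6.3² = 194.7. Total = 9.999+119.9+194.7 = 324.6 kN/m.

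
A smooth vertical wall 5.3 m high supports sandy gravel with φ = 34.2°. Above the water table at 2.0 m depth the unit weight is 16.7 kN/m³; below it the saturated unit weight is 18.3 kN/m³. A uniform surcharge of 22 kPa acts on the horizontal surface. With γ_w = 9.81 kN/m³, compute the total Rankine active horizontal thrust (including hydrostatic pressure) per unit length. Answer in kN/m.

139 kN/m

K_a = tan²(45° − φ/2) = 0.2803.
γ' = 18.3 − 9.81 = 8.490 kN/m³. h₂ = H − d_w = 3.3 m.
σ'_h: at surface K_a·q = 6.168; at WT K_a(q+γd_w) = 15.53; at base K_a(q+γd_w+γ'h₂) = 23.39 kPa.
P₁ = ½(6.168+15.53)×2.0 = 21.70; P₂ = ½(15.53+23.39)×3.3 = 64.21; P_w = ½γ_w h₂² = 53.42.
Total = 21.70+64.21+53.42 = 139.3 kN/m.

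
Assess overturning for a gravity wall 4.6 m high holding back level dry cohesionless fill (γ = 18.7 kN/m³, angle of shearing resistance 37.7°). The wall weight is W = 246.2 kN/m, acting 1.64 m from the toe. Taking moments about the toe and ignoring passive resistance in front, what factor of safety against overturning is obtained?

5.52

K_a = tan²(45° − 37.7°/2) = 0.2411.
P_a = ½K_aγH² = 0.5×0.2411×18.7×4.6² = 47.69 kN/m, acting at H/3 = 1.533 m above the base.
Overturning moment M_o = P_a × H/3 = 47.69 × 1.533 = 73.13.
Resisting moment M_r = W × 1.64 = 246.2 × 1.64 = 403.8.
FS_overturning = M_r/M_o = 403.8/73.13 = 5.521.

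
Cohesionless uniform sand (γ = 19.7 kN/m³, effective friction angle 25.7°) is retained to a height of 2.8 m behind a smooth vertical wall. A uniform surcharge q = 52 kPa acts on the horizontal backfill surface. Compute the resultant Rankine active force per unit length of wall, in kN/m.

88.0 kN/m

K_a = tan²(45° − φ/2) = 0.3950.
Soil triangle: ½ K_a γ H² = 0.5×0.3950×19.7×2.8² = 30.51 kN/m.
Surcharge rectangle: K_a q H = 0.3950×52×2.8 = 57.52 kN/m.
Total = 30.51 + 57.52 = 88.02 kN/m.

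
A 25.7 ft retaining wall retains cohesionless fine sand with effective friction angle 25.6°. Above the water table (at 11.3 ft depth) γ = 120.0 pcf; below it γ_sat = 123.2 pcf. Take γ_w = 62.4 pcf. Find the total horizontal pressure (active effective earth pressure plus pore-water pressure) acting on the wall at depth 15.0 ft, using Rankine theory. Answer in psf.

858 psf

K_a = (1 − sin φ)/(1 + sin φ) = 0.3966.
γ' = 123.2 − 62.4 = 60.80 pcf.
Effective vertical stress at 15.0 ft: σ'_v = 120.0×11.3 + 60.80×3.70 = 1581 psf.
σ'_h = K_a σ'_v = 0.3966 × 1581 = 627.0 psf; u = γ_w × 3.70 = 230.9 psf.
Total σ_h = 627.0 + 230.9 = 857.8 psf.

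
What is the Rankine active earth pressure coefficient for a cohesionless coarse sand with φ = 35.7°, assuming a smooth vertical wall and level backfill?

K_a = tan²(45° − φ/2) = tan²(27.15°) = 0.2630.

0.263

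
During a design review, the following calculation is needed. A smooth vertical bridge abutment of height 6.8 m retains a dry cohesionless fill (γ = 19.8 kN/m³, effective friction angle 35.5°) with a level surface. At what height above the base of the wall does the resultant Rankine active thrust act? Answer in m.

2.27 m

K_a = 0.2653.
The pressure distribution is triangular, so the resultant acts at H/3 above the base = 6.8/3 = 2.267 m.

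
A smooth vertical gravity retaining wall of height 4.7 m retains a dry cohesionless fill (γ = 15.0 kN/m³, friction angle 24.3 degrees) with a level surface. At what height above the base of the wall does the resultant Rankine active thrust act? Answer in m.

1.57 m

K_a = 0.4169.
The pressure distribution is triangular, so the resultant acts at H/3 above the base = 4.7/3 = 1.567 m.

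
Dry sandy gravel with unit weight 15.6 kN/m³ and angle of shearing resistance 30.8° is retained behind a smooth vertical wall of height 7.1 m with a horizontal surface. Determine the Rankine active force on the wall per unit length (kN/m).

127 kN/m

K_a = tan²(45° − φ/2) = 0.3227.
P_a = ½ K_a γ H² = 0.5 × 0.3227 × 15.6 × 7.1² = 126.9 kN/m.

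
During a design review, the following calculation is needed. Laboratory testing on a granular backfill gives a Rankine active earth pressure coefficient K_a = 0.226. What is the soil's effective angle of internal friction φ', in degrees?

K_a = tan²(45° − φ/2) ⇒ 45° − φ/2 = arctan(√0.226) = 25.43°.
φ = 2(45° − 25.43°) = 39.15°.

39.1°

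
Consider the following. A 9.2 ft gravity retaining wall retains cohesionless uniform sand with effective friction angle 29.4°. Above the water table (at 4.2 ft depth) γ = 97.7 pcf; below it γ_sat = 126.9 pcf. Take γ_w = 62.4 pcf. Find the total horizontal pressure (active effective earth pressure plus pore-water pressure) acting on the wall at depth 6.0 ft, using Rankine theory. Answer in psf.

292 psf

K_a = (1 − sin φ)/(1 + sin φ) = 0.3415.
γ' = 126.9 − 62.4 = 64.50 pcf.
Effective vertical stress at 6.0 ft: σ'_v = 97.7×4.2 + 64.50×1.80 = 526.4 psf.
σ'_h = K_a σ'_v = 0.3415 × 526.4 = 179.8 psf; u = γ_w × 1.80 = 112.3 psf.
Total σ_h = 179.8 + 112.3 = 292.1 psf.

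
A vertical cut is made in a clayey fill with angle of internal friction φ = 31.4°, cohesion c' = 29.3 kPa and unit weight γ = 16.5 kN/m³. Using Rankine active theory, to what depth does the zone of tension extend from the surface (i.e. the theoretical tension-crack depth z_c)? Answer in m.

6.33 m

K_a = tan²(45° − 31.4°/2) = 0.3149; √K_a = 0.5612.
The active pressure is zero where K_a γ z = 2c√K_a, so z_c = 2c/(γ√K_a) = 2×29.3/(16.5×0.5612) = 6.329 m.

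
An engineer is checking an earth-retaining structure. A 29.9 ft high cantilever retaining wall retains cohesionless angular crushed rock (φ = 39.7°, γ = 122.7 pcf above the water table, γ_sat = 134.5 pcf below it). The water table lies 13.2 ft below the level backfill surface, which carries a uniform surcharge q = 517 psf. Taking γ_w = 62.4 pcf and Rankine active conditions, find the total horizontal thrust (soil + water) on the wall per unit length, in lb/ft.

22600 lb/ft

K_a = tan²(45° − φ/2) = 0.2204.
γ' = 134.5 − 62.4 = 72.10 pcf. h₂ = H − d_w = 16.7 ft.
σ'_h: at surface K_a·q = 114.0; at WT K_a(q+γd_w) = 471.0; at base K_a(q+γd_w+γ'h₂) = 736.4 psf.
P₁ = ½(114.0+471.0)×13.2 = 3861; P₂ = ½(471.0+736.4)×16.7 = 10080; P_w = ½γ_w h₂² = 8701.
Total = 3861+10080+8701 = 22640 lb/ft.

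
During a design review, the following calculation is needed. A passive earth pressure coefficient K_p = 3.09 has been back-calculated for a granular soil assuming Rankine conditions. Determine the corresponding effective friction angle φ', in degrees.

K_p = (1+sin φ)/(1−sin φ) ⇒ sin φ = (K_p − 1)/(K_p + 1) = 0.5110.
φ = arcsin(0.5110) = 30.73°.

30.7°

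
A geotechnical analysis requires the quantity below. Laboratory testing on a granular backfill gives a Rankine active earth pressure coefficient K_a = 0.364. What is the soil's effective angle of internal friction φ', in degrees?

K_a = tan²(45° − φ/2) ⇒ 45° − φ/2 = arctan(√0.364) = 31.10°.
φ = 2(45° − 31.10°) = 27.79°.

27.8°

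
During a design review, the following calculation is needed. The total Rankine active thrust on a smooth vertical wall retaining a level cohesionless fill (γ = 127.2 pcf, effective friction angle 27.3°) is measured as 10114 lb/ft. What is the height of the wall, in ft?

K_a = 0.3711. P_a = ½ K_a γ H² ⇒ H = √(2P_a/(K_a γ)).
H = √(2×10114/(0.3711×127.2)) = 20.70 ft.

20.7 ft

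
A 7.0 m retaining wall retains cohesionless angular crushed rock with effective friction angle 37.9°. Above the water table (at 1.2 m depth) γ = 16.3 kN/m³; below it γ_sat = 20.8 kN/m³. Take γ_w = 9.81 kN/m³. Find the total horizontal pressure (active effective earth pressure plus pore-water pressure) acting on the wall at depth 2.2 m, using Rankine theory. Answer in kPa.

17.1 kPa

K_a = (1 − sin φ)/(1 + sin φ) = 0.2389.
γ' = 20.8 − 9.81 = 10.99 kN/m³.
Effective vertical stress at 2.2 m: σ'_v = 16.3×1.2 + 10.99×1.00 = 30.55 kPa.
σ'_h = K_a σ'_v = 0.2389 × 30.55 = 7.300 kPa; u = γ_w × 1.00 = 9.810 kPa.
Total σ_h = 7.300 + 9.810 = 17.11 kPa.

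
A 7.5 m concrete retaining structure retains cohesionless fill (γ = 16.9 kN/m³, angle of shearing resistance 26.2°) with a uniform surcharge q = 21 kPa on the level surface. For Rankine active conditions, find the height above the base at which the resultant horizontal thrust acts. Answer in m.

2.81 m

K_a = 0.3874.
Triangular part P₁ = ½K_aγH² = 184.2 at H/3 = 2.500 m; rectangular part P₂ = K_a q H = 61.02 at H/2 = 3.750 m.
ȳ = (P₁·2.500 + P₂·3.750)/(P₁+P₂) = 2.811 m.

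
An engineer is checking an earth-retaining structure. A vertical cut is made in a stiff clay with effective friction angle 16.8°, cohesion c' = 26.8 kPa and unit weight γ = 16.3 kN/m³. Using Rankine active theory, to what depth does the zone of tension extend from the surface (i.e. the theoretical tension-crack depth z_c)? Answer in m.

K_a = tan²(45° − 16.8°/2) = 0.5516; √K_a = 0.7427.
The active pressure is zero where K_a γ z = 2c√K_a, so z_c = 2c/(γ√K_a) = 2×26.8/(16.3×0.7427) = 4.428 m.

4.43 m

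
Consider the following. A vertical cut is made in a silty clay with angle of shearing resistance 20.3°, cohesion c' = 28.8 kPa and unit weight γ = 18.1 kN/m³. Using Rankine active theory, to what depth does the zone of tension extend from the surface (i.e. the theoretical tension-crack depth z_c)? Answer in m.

4.57 m

K_a = tan²(45° − 20.3°/2) = 0.4849; √K_a = 0.6963.
The active pressure is zero where K_a γ z = 2c√K_a, so z_c = 2c/(γ√K_a) = 2×28.8/(18.1×0.6963) = 4.570 m.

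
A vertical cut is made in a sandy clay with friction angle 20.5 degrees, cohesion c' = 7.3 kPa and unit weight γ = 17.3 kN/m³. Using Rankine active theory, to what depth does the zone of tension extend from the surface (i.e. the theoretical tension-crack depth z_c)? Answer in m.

1.22 m

K_a = tan²(45° − 20.5°/2) = 0.4813; √K_a = 0.6937.
The active pressure is zero where K_a γ z = 2c√K_a, so z_c = 2c/(γ√K_a) = 2×7.3/(17.3×0.6937) = 1.217 m.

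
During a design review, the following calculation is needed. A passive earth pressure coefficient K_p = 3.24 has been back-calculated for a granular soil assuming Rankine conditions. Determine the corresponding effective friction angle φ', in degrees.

K_p = (1+sin φ)/(1−sin φ) ⇒ sin φ = (K_p − 1)/(K_p + 1) = 0.5283.
φ = arcsin(0.5283) = 31.89°.

31.9°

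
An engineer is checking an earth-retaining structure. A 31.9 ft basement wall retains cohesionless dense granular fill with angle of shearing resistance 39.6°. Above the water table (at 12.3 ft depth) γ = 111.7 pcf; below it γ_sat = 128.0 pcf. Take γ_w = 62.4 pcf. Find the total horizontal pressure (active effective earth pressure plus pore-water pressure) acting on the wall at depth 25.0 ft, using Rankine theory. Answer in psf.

1280 psf

K_a = (1 − sin φ)/(1 + sin φ) = 0.2214.
γ' = 128.0 − 62.4 = 65.60 pcf.
Effective vertical stress at 25.0 ft: σ'_v = 111.7×12.3 + 65.60×12.7 = 2207 psf.
σ'_h = K_a σ'_v = 0.2214 × 2207 = 488.7 psf; u = γ_w × 12.7 = 792.5 psf.
Total σ_h = 488.7 + 792.5 = 1281 psf.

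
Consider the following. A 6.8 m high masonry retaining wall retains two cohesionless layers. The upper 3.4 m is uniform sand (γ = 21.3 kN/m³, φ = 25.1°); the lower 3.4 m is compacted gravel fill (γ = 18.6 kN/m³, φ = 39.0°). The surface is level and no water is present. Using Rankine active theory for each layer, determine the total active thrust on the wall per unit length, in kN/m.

K_a1 = tan²(45°−25.1°/2) = 0.4043; K_a2 = tan²(45°−39.0°/2) = 0.2275.
Layer 1: σ at base = K_a1 γ₁ h₁ = 29.28 kPa; P₁ = ½×29.28×3.4 = 49.77.
Layer 2: σ_v at top = γ₁h₁ = 72.42; σ_h top = K_a2×72.42 = 16.48; σ_h base = K_a2×(72.42+18.6×3.4) = 30.86.
P₂ = ½(16.48+30.86)×3.4 = 80.48. Total P_a = 49.77+80.48 = 130.3 kN/m.

130 kN/m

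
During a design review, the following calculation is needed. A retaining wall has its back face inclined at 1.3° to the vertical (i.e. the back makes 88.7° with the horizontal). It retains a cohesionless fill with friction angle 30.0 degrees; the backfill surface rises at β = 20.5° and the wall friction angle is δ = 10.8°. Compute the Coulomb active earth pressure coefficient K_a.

0.437

K_a = sin²(α+φ) / [sin²α · sin(α−δ) · (1 + √{sin(φ+δ)sin(φ−β) / (sin(α−δ)sin(α+β))})²].
With α = 88.7°, φ = 30.0°, δ = 10.8°, β = 20.5°: K_a = 0.4373.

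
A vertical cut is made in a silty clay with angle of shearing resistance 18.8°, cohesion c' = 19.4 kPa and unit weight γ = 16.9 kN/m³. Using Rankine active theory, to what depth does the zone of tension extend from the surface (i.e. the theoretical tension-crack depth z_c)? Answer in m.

K_a = tan²(45° − 18.8°/2) = 0.5126; √K_a = 0.7159.
The active pressure is zero where K_a γ z = 2c√K_a, so z_c = 2c/(γ√K_a) = 2×19.4/(16.9×0.7159) = 3.207 m.

3.21 m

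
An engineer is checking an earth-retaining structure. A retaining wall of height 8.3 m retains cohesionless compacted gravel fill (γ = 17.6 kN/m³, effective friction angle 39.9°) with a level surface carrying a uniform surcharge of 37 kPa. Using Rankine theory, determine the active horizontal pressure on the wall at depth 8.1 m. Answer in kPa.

39.2 kPa

K_a = (1 − sin φ)/(1 + sin φ) = 0.2184.
σ_v = γz + q = 17.6 × 8.1 + 37 = 179.6 kPa.
σ_h = K_a σ_v = 0.2184 × 179.6 = 39.22 kPa.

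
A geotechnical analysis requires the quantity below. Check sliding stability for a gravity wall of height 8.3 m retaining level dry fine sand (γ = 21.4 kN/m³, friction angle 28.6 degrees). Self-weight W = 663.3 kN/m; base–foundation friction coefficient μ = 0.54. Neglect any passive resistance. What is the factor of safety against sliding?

1.38

K_a = tan²(45° − 28.6°/2) = 0.3525.
P_a = ½K_aγH² = 0.5×0.3525×21.4×8.3² = 259.9 kN/m, acting at H/3 = 2.767 m above the base.
FS_sliding = μW / P_a = 0.54×663.3 / 259.9 = 1.378.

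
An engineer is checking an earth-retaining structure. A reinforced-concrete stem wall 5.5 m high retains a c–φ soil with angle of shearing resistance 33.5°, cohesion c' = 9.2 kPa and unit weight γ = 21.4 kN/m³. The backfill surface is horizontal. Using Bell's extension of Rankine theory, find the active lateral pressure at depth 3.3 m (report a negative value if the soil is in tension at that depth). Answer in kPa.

K_a = (1 − sin φ)/(1 + sin φ) = 0.2887.
σ_a = K_a γ z − 2c√K_a = 0.2887×21.4×3.3 − 2×9.2×0.5373 = 10.50 kPa.

10.5 kPa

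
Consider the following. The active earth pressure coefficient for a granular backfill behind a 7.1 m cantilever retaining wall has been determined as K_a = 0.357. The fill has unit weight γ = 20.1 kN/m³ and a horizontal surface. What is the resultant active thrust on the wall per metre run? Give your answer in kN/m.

181 kN/m

P = ½ K_a γ H² = 0.5 × 0.357 × 20.1 × 7.1² = 180.9 kN/m.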